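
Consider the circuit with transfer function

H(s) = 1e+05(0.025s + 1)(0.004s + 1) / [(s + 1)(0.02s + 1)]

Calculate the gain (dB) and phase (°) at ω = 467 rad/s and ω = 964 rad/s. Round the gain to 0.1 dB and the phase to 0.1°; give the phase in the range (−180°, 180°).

At ω = 467 rad/s:
zero (1 + j467·0.025) = 1 + j11.675 → |·| ≈ 11.718, ∠ ≈ 85.10°
zero (1 + j467·0.004) = 1 + j1.868 → |·| ≈ 2.1188, ∠ ≈ 61.84°
pole (1 + j467·1) = 1 + j467 → |·| ≈ 467, ∠ ≈ 89.88°
pole (1 + j467·0.02) = 1 + j9.34 → |·| ≈ 9.3934, ∠ ≈ 83.89°
|H| = 1e+05 · 11.718 · 2.1188 / (467 · 9.3934) ≈ 565.98
Gain = 20 log₁₀(565.98) ≈ 55.06 dB
∠H = (85.10° + 61.84°) − (89.88° + 83.89°) = -26.83°

At ω = 964 rad/s:
zero (1 + j964·0.025) = 1 + j24.1 → |·| ≈ 24.121, ∠ ≈ 87.62°
zero (1 + j964·0.004) = 1 + j3.856 → |·| ≈ 3.9836, ∠ ≈ 75.46°
pole (1 + j964·1) = 1 + j964 → |·| ≈ 964, ∠ ≈ 89.94°
pole (1 + j964·0.02) = 1 + j19.28 → |·| ≈ 19.306, ∠ ≈ 87.03°
|H| = 1e+05 · 24.121 · 3.9836 / (964 · 19.306) ≈ 516.3
Gain = 20 log₁₀(516.3) ≈ 54.26 dB
∠H = (87.62° + 75.46°) − (89.94° + 87.03°) = -13.89°

ω = 467: 55.1 dB, -26.8°; ω = 964: 54.3 dB, -13.9°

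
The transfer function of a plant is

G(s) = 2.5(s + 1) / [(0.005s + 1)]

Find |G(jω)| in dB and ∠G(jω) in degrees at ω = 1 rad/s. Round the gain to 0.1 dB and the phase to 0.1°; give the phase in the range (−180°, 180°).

11.0 dB, 44.7°

At ω = 1 rad/s:
zero (1 + j1·1) = 1 + j1 → |·| ≈ 1.4142, ∠ ≈ 45.00°
pole (1 + j1·0.005) = 1 + j0.005 → |·| ≈ 1, ∠ ≈ 0.29°
|G| = 2.5 · 1.4142 / (1) ≈ 3.5355
Gain = 20 log₁₀(3.5355) ≈ 10.97 dB
∠G = (45.00°) − (0.29°) = 44.71°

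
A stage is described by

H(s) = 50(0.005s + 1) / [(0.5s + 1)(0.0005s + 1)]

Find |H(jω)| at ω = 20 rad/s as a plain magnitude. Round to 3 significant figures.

5.00

At ω = 20 rad/s:
zero (1 + j20·0.005) = 1 + j0.1 → |·| ≈ 1.005, ∠ ≈ 5.71°
pole (1 + j20·0.5) = 1 + j10 → |·| ≈ 10.05, ∠ ≈ 84.29°
pole (1 + j20·0.0005) = 1 + j0.01 → |·| ≈ 1, ∠ ≈ 0.57°
|H| = 50 · 1.005 / (10.05 · 1) ≈ 5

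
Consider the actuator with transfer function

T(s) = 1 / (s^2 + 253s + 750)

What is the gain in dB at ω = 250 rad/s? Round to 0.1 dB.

Substitute s = j250:
Numerator: 1 = 1 + j0
Denominator: (j250)^2 + 253(j250) + 750 = -61750 + j63250
|N| = √(1² + 0²) ≈ 1, ∠N ≈ 0.00°
|D| = √(61750² + 63250²) ≈ 88395, ∠D ≈ 134.31°
|T| = 1 / 88395 ≈ 1.1313e-05
Gain = 20 log₁₀(1.1313e-05) ≈ -98.93 dB

-98.9 dB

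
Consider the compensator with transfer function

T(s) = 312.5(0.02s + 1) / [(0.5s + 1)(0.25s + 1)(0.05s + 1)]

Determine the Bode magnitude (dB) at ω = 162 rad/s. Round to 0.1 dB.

At ω = 162 rad/s:
zero (1 + j162·0.02) = 1 + j3.24 → |·| ≈ 3.3908, ∠ ≈ 72.85°
pole (1 + j162·0.5) = 1 + j81 → |·| ≈ 81.006, ∠ ≈ 89.29°
pole (1 + j162·0.25) = 1 + j40.5 → |·| ≈ 40.512, ∠ ≈ 88.59°
pole (1 + j162·0.05) = 1 + j8.1 → |·| ≈ 8.1615, ∠ ≈ 82.96°
|T| = 312.5 · 3.3908 / (81.006 · 40.512 · 8.1615) ≈ 0.039562
Gain = 20 log₁₀(0.039562) ≈ -28.05 dB

-28.1 dB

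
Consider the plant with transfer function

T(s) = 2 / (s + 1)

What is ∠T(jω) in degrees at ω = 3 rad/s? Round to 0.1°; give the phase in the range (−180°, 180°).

Substitute s = j3:
Numerator: 2 = 2 + j0
Denominator: (j3) + 1 = 1 + j3
|N| = √(2² + 0²) ≈ 2, ∠N ≈ 0.00°
|D| = √(1² + 3²) ≈ 3.1623, ∠D ≈ 71.57°
∠T = 0.00° − 71.57° = -71.57°

-71.6°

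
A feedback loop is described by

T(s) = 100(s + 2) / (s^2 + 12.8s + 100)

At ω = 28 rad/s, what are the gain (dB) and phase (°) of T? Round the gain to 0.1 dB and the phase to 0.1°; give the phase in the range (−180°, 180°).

At s = jω = j28:
zero (s+2): 2 + j28 → |·| = √(2²+28²) = √788 ≈ 28.071, ∠ = arctan(28/2) ≈ 85.91°
quadratic: (j28)² + 12.8·j28 + 100 = -684 + j358.4 → |·| ≈ 772.21, ∠ ≈ 152.35°
|T| = 100 · 28.071 / 772.21 ≈ 3.6352
Gain = 20 log₁₀(3.6352) ≈ 11.21 dB
∠T = 85.91° − 152.35° = -66.44°

11.2 dB, -66.4°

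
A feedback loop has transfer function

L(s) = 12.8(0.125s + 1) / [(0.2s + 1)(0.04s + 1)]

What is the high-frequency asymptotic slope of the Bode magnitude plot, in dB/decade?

-20 dB/decade

Each pole contributes −20 dB/decade at high frequency; each zero contributes +20 dB/decade.
Net: 1 zero(s) − 2 pole(s) → -20 dB/decade.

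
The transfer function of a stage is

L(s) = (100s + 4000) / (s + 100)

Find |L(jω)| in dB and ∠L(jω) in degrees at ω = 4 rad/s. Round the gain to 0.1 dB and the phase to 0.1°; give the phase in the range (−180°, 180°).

32.1 dB, 3.4°

Substitute s = j4:
Numerator: 100(j4) + 4000 = 4000 + j400
Denominator: (j4) + 100 = 100 + j4
|N| = √(4000² + 400²) ≈ 4020, ∠N ≈ 5.71°
|D| = √(100² + 4²) ≈ 100.08, ∠D ≈ 2.29°
|L| = 4020 / 100.08 ≈ 40.168
Gain = 20 log₁₀(40.168) ≈ 32.08 dB
∠L = 5.71° − 2.29° = 3.42°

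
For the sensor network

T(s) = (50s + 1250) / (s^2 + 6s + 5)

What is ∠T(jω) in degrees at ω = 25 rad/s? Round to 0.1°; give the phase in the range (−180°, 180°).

Substitute s = j25:
Numerator: 50(j25) + 1250 = 1250 + j1250
Denominator: (j25)^2 + 6(j25) + 5 = -620 + j150
|N| = √(1250² + 1250²) ≈ 1767.8, ∠N ≈ 45.00°
|D| = √(620² + 150²) ≈ 637.89, ∠D ≈ 166.40°
∠T = 45.00° − 166.40° = -121.40°

-121.4°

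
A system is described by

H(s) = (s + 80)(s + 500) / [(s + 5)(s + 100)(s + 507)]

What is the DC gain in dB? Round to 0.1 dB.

-16.0 dB

H(0) = 1·80·500 / (5·100·507) ≈ 0.15779
20 log₁₀(0.15779) ≈ -16.04 dB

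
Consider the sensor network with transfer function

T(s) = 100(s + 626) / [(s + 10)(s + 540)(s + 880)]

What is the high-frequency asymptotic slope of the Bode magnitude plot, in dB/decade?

-40 dB/decade

Each pole contributes −20 dB/decade at high frequency; each zero contributes +20 dB/decade.
Net: 1 zero(s) − 3 pole(s) → -40 dB/decade.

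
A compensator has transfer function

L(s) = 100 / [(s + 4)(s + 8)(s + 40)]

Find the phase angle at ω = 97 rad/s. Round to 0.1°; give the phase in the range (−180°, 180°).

119.5°

At s = jω = j97:
pole (s+4): 4 + j97 → |·| = √(4²+97²) = √9425 ≈ 97.082, ∠ = arctan(97/4) ≈ 87.64°
pole (s+8): 8 + j97 → |·| = √(8²+97²) = √9473 ≈ 97.329, ∠ = arctan(97/8) ≈ 85.29°
pole (s+40): 40 + j97 → |·| = √(40²+97²) = √11009 ≈ 104.92, ∠ = arctan(97/40) ≈ 67.59°
∠L = 0.00° − 240.52° = -240.52° ≡ 119.48° (principal value)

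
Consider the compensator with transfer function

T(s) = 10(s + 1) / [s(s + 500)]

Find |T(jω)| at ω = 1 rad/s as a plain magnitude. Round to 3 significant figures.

At s = jω = j1:
zero (s+1): 1 + j1 → |·| = √(1²+1²) = √2 ≈ 1.4142, ∠ = arctan(1/1) ≈ 45.00°
pole (s+500): 500 + j1 → |·| = √(500²+1²) = √250001 ≈ 500, ∠ = arctan(1/500) ≈ 0.11°
pole at origin: |s| = 1, ∠ = 90.00° (in denominator)
|T| = 10 · 1.4142 / 500 ≈ 0.028284

0.0283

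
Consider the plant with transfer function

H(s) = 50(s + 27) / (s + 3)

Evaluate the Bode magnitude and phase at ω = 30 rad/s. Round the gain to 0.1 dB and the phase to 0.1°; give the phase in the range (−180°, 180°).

36.5 dB, -36.3°

At s = jω = j30:
zero (s+27): 27 + j30 → |·| = √(27²+30²) = √1629 ≈ 40.361, ∠ = arctan(30/27) ≈ 48.01°
pole (s+3): 3 + j30 → |·| = √(3²+30²) = √909 ≈ 30.15, ∠ = arctan(30/3) ≈ 84.29°
|H| = 50 · 40.361 / 30.15 ≈ 66.934
Gain = 20 log₁₀(66.934) ≈ 36.51 dB
∠H = 48.01° − 84.29° = -36.28°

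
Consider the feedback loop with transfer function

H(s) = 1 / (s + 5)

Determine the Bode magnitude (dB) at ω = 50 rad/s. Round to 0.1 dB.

-34.0 dB

At s = jω = j50:
pole (s+5): 5 + j50 → |·| = √(5²+50²) = √2525 ≈ 50.249, ∠ = arctan(50/5) ≈ 84.29°
|H| = 1 / 50.249 ≈ 0.019901
Gain = 20 log₁₀(0.019901) ≈ -34.02 dB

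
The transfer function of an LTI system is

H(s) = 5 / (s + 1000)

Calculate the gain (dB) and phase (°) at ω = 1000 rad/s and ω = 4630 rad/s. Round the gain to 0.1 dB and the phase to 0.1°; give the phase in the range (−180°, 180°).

ω = 1000: -49.0 dB, -45.0°; ω = 4630: -59.5 dB, -77.8°

At s = jω = j1000:
pole (s+1000): 1000 + j1000 → |·| = √(1000²+1000²) = √2000000 ≈ 1414.2, ∠ = arctan(1000/1000) ≈ 45.00°
|H| = 5 / 1414.2 ≈ 0.0035356
Gain = 20 log₁₀(0.0035356) ≈ -49.03 dB
∠H = 0.00° − 45.00° = -45.00°

At s = jω = j4630:
pole (s+1000): 1000 + j4630 → |·| = √(1000²+4630²) = √22436900 ≈ 4736.8, ∠ = arctan(4630/1000) ≈ 77.81°
|H| = 5 / 4736.8 ≈ 0.0010556
Gain = 20 log₁₀(0.0010556) ≈ -59.53 dB
∠H = 0.00° − 77.81° = -77.81°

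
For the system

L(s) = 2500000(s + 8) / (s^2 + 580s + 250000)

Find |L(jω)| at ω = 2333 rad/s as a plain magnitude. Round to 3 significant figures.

At s = jω = j2333:
zero (s+8): 8 + j2333 → |·| = √(8²+2333²) = √5442953 ≈ 2333, ∠ = arctan(2333/8) ≈ 89.80°
quadratic: (j2333)² + 580·j2333 + 250000 = -5192889 + j1353140 → |·| ≈ 5.3663e+06, ∠ ≈ 165.39°
|L| = 2500000 · 2333 / 5.3663e+06 ≈ 1086.9

1.09e+03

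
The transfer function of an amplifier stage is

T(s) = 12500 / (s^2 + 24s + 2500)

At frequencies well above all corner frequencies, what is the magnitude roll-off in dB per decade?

-40 dB/decade

Each pole contributes −20 dB/decade at high frequency; each zero contributes +20 dB/decade.
Net: 0 zero(s) − 2 pole(s) → -40 dB/decade.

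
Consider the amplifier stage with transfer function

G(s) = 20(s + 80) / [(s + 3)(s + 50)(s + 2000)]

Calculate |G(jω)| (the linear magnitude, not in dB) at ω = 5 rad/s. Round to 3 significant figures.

At s = jω = j5:
zero (s+80): 80 + j5 → |·| = √(80²+5²) = √6425 ≈ 80.156, ∠ = arctan(5/80) ≈ 3.58°
pole (s+3): 3 + j5 → |·| = √(3²+5²) = √34 ≈ 5.831, ∠ = arctan(5/3) ≈ 59.04°
pole (s+50): 50 + j5 → |·| = √(50²+5²) = √2525 ≈ 50.249, ∠ = arctan(5/50) ≈ 5.71°
pole (s+2000): 2000 + j5 → |·| = √(2000²+5²) = √4000025 ≈ 2000, ∠ = arctan(5/2000) ≈ 0.14°
|G| = 20 · 80.156 / 5.86e+05 ≈ 0.0027357

0.00274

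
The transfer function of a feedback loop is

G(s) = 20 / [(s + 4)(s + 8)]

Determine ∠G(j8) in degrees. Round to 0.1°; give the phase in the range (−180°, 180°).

At s = jω = j8:
pole (s+4): 4 + j8 → |·| = √(4²+8²) = √80 ≈ 8.9443, ∠ = arctan(8/4) ≈ 63.43°
pole (s+8): 8 + j8 → |·| = √(8²+8²) = √128 ≈ 11.314, ∠ = arctan(8/8) ≈ 45.00°
∠G = 0.00° − 108.43° = -108.43°

-108.4°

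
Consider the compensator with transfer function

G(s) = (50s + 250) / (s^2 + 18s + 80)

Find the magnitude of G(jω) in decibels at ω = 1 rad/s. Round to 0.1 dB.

Substitute s = j1:
Numerator: 50(j1) + 250 = 250 + j50
Denominator: (j1)^2 + 18(j1) + 80 = 79 + j18
|N| = √(250² + 50²) ≈ 254.95, ∠N ≈ 11.31°
|D| = √(79² + 18²) ≈ 81.025, ∠D ≈ 12.84°
|G| = 254.95 / 81.025 ≈ 3.1466
Gain = 20 log₁₀(3.1466) ≈ 9.96 dB

10.0 dB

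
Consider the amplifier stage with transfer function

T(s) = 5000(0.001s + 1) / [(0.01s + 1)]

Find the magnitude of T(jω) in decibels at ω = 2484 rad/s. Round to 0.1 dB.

At ω = 2484 rad/s:
zero (1 + j2484·0.001) = 1 + j2.484 → |·| ≈ 2.6777, ∠ ≈ 68.07°
pole (1 + j2484·0.01) = 1 + j24.84 → |·| ≈ 24.86, ∠ ≈ 87.69°
|T| = 5000 · 2.6777 / (24.86) ≈ 538.56
Gain = 20 log₁₀(538.56) ≈ 54.62 dB

54.6 dB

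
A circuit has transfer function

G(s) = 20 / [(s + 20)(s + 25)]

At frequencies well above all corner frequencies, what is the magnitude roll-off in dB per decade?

Each pole contributes −20 dB/decade at high frequency; each zero contributes +20 dB/decade.
Net: 0 zero(s) − 2 pole(s) → -40 dB/decade.

-40 dB/decade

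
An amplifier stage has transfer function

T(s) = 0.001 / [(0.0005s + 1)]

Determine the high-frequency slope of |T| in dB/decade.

Each pole contributes −20 dB/decade at high frequency; each zero contributes +20 dB/decade.
Net: 0 zero(s) − 1 pole(s) → -20 dB/decade.

-20 dB/decade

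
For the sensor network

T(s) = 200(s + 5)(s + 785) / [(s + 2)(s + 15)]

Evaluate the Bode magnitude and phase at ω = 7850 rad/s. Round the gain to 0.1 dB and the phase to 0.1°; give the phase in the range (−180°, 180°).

At s = jω = j7850:
zero (s+5): 5 + j7850 → |·| = √(5²+7850²) = √61622525 ≈ 7850, ∠ = arctan(7850/5) ≈ 89.96°
zero (s+785): 785 + j7850 → |·| = √(785²+7850²) = √62238725 ≈ 7889.2, ∠ = arctan(7850/785) ≈ 84.29°
pole (s+2): 2 + j7850 → |·| = √(2²+7850²) = √61622504 ≈ 7850, ∠ = arctan(7850/2) ≈ 89.99°
pole (s+15): 15 + j7850 → |·| = √(15²+7850²) = √61622725 ≈ 7850, ∠ = arctan(7850/15) ≈ 89.89°
|T| = 200 · 6.193e+07 / 6.1622e+07 ≈ 201
Gain = 20 log₁₀(201) ≈ 46.06 dB
∠T = 174.25° − 179.88° = -5.63°

46.1 dB, -5.6°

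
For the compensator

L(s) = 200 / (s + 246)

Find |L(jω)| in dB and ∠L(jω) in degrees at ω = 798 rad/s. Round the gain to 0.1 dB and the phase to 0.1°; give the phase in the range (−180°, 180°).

-12.4 dB, -72.9°

Substitute s = j798:
Numerator: 200 = 200 + j0
Denominator: (j798) + 246 = 246 + j798
|N| = √(200² + 0²) ≈ 200, ∠N ≈ 0.00°
|D| = √(246² + 798²) ≈ 835.06, ∠D ≈ 72.87°
|L| = 200 / 835.06 ≈ 0.2395
Gain = 20 log₁₀(0.2395) ≈ -12.41 dB
∠L = 0.00° − 72.87° = -72.87°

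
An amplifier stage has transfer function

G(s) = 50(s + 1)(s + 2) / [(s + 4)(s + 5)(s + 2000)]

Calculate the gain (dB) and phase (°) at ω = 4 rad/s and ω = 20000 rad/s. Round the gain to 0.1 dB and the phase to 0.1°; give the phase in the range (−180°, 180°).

At s = jω = j4:
zero (s+1): 1 + j4 → |·| = √(1²+4²) = √17 ≈ 4.1231, ∠ = arctan(4/1) ≈ 75.96°
zero (s+2): 2 + j4 → |·| = √(2²+4²) = √20 ≈ 4.4721, ∠ = arctan(4/2) ≈ 63.43°
pole (s+4): 4 + j4 → |·| = √(4²+4²) = √32 ≈ 5.6569, ∠ = arctan(4/4) ≈ 45.00°
pole (s+5): 5 + j4 → |·| = √(5²+4²) = √41 ≈ 6.4031, ∠ = arctan(4/5) ≈ 38.66°
pole (s+2000): 2000 + j4 → |·| = √(2000²+4²) = √4000016 ≈ 2000, ∠ = arctan(4/2000) ≈ 0.11°
|G| = 50 · 18.439 / 72443 ≈ 0.012727
Gain = 20 log₁₀(0.012727) ≈ -37.91 dB
∠G = 139.39° − 83.77° = 55.62°

At s = jω = j20000:
zero (s+1): 1 + j20000 → |·| = √(1²+20000²) = √400000001 ≈ 20000, ∠ = arctan(20000/1) ≈ 90.00°
zero (s+2): 2 + j20000 → |·| = √(2²+20000²) = √400000004 ≈ 20000, ∠ = arctan(20000/2) ≈ 89.99°
pole (s+4): 4 + j20000 → |·| = √(4²+20000²) = √400000016 ≈ 20000, ∠ = arctan(20000/4) ≈ 89.99°
pole (s+5): 5 + j20000 → |·| = √(5²+20000²) = √400000025 ≈ 20000, ∠ = arctan(20000/5) ≈ 89.99°
pole (s+2000): 2000 + j20000 → |·| = √(2000²+20000²) = √404000000 ≈ 20100, ∠ = arctan(20000/2000) ≈ 84.29°
|G| = 50 · 4e+08 / 8.04e+12 ≈ 0.0024876
Gain = 20 log₁₀(0.0024876) ≈ -52.08 dB
∠G = 179.99° − 264.27° = -84.28°

ω = 4: -37.9 dB, 55.6°; ω = 20000: -52.1 dB, -84.3°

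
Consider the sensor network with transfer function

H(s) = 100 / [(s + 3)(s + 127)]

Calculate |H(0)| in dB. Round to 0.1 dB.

H(0) = 100 / (3·127) ≈ 0.26247
20 log₁₀(0.26247) ≈ -11.62 dB

-11.6 dB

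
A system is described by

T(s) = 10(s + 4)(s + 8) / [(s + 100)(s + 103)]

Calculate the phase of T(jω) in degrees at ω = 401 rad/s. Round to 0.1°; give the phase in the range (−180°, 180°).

At s = jω = j401:
zero (s+4): 4 + j401 → |·| = √(4²+401²) = √160817 ≈ 401.02, ∠ = arctan(401/4) ≈ 89.43°
zero (s+8): 8 + j401 → |·| = √(8²+401²) = √160865 ≈ 401.08, ∠ = arctan(401/8) ≈ 88.86°
pole (s+100): 100 + j401 → |·| = √(100²+401²) = √170801 ≈ 413.28, ∠ = arctan(401/100) ≈ 76.00°
pole (s+103): 103 + j401 → |·| = √(103²+401²) = √171410 ≈ 414.02, ∠ = arctan(401/103) ≈ 75.59°
∠T = 178.29° − 151.59° = 26.70°

26.7°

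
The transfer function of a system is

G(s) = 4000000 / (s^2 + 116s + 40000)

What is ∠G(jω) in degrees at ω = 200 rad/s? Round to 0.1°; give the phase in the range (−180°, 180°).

At s = jω = j200:
quadratic: (j200)² + 116·j200 + 40000 = 0 + j23200 → |·| ≈ 23200, ∠ ≈ 90.00°
∠G = 0.00° − 90.00° = -90.00°

-90.0°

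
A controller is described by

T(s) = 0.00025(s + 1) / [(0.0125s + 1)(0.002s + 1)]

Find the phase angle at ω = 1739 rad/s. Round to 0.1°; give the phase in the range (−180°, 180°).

At ω = 1739 rad/s:
zero (1 + j1739·1) = 1 + j1739 → |·| ≈ 1739, ∠ ≈ 89.97°
pole (1 + j1739·0.0125) = 1 + j21.7375 → |·| ≈ 21.76, ∠ ≈ 87.37°
pole (1 + j1739·0.002) = 1 + j3.478 → |·| ≈ 3.6189, ∠ ≈ 73.96°
∠T = (89.97°) − (87.37° + 73.96°) = -71.36°

-71.4°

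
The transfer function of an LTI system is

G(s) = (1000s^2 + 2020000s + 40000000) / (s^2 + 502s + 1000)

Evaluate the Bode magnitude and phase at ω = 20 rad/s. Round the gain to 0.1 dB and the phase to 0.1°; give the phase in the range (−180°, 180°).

75.0 dB, -41.0°

Substitute s = j20:
Numerator: 1000(j20)^2 + 2020000(j20) + 40000000 = 39600000 + j40400000
Denominator: (j20)^2 + 502(j20) + 1000 = 600 + j10040
|N| = √(39600000² + 40400000²) ≈ 5.6571e+07, ∠N ≈ 45.57°
|D| = √(600² + 10040²) ≈ 10058, ∠D ≈ 86.58°
|G| = 5.6571e+07 / 10058 ≈ 5624.5
Gain = 20 log₁₀(5624.5) ≈ 75.00 dB
∠G = 45.57° − 86.58° = -41.01°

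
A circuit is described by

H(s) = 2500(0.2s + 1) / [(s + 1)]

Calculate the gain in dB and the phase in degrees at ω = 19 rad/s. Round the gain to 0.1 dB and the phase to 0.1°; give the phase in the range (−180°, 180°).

54.3 dB, -11.7°

At ω = 19 rad/s:
zero (1 + j19·0.2) = 1 + j3.8 → |·| ≈ 3.9294, ∠ ≈ 75.26°
pole (1 + j19·1) = 1 + j19 → |·| ≈ 19.026, ∠ ≈ 86.99°
|H| = 2500 · 3.9294 / (19.026) ≈ 516.32
Gain = 20 log₁₀(516.32) ≈ 54.26 dB
∠H = (75.26°) − (86.99°) = -11.73°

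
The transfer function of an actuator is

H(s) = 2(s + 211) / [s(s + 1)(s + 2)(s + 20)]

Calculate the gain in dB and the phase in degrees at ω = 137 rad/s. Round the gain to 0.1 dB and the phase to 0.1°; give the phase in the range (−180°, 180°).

At s = jω = j137:
zero (s+211): 211 + j137 → |·| = √(211²+137²) = √63290 ≈ 251.58, ∠ = arctan(137/211) ≈ 33.00°
pole (s+1): 1 + j137 → |·| = √(1²+137²) = √18770 ≈ 137, ∠ = arctan(137/1) ≈ 89.58°
pole (s+2): 2 + j137 → |·| = √(2²+137²) = √18773 ≈ 137.01, ∠ = arctan(137/2) ≈ 89.16°
pole (s+20): 20 + j137 → |·| = √(20²+137²) = √19169 ≈ 138.45, ∠ = arctan(137/20) ≈ 81.69°
pole at origin: |s| = 137, ∠ = 90.00° (in denominator)
|H| = 2 · 251.58 / 3.5603e+08 ≈ 1.4133e-06
Gain = 20 log₁₀(1.4133e-06) ≈ -117.00 dB
∠H = 33.00° − 350.43° = -317.43° ≡ 42.57° (principal value)

-117.0 dB, 42.6°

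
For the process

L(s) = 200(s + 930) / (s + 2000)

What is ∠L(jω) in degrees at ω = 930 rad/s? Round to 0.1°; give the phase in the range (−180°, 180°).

20.1°

At s = jω = j930:
zero (s+930): 930 + j930 → |·| = √(930²+930²) = √1729800 ≈ 1315.2, ∠ = arctan(930/930) ≈ 45.00°
pole (s+2000): 2000 + j930 → |·| = √(2000²+930²) = √4864900 ≈ 2205.7, ∠ = arctan(930/2000) ≈ 24.94°
∠L = 45.00° − 24.94° = 20.06°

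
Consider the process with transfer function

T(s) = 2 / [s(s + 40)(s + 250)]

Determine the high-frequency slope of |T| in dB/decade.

-60 dB/decade

Each pole contributes −20 dB/decade at high frequency; each zero contributes +20 dB/decade.
Net: 0 zero(s) − 3 pole(s) → -60 dB/decade.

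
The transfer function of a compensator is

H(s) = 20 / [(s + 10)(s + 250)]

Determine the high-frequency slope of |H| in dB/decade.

Each pole contributes −20 dB/decade at high frequency; each zero contributes +20 dB/decade.
Net: 0 zero(s) − 2 pole(s) → -40 dB/decade.

-40 dB/decade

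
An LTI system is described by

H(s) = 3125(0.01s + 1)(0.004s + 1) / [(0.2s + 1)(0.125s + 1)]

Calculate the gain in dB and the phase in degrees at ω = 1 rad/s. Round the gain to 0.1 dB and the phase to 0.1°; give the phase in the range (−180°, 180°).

69.7 dB, -17.6°

At ω = 1 rad/s:
zero (1 + j1·0.01) = 1 + j0.01 → |·| ≈ 1, ∠ ≈ 0.57°
zero (1 + j1·0.004) = 1 + j0.004 → |·| ≈ 1, ∠ ≈ 0.23°
pole (1 + j1·0.2) = 1 + j0.2 → |·| ≈ 1.0198, ∠ ≈ 11.31°
pole (1 + j1·0.125) = 1 + j0.125 → |·| ≈ 1.0078, ∠ ≈ 7.13°
|H| = 3125 · 1 · 1 / (1.0198 · 1.0078) ≈ 3040.6
Gain = 20 log₁₀(3040.6) ≈ 69.66 dB
∠H = (0.57° + 0.23°) − (11.31° + 7.13°) = -17.64°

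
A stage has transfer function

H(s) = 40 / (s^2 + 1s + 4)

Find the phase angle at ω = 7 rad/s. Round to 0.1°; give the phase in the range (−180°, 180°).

-171.2°

At s = jω = j7:
quadratic: (j7)² + 1·j7 + 4 = -45 + j7 → |·| ≈ 45.541, ∠ ≈ 171.16°
∠H = 0.00° − 171.16° = -171.16°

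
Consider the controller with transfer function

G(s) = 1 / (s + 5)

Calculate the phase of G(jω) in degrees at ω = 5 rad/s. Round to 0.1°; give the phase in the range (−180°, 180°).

Substitute s = j5:
Numerator: 1 = 1 + j0
Denominator: (j5) + 5 = 5 + j5
|N| = √(1² + 0²) ≈ 1, ∠N ≈ 0.00°
|D| = √(5² + 5²) ≈ 7.0711, ∠D ≈ 45.00°
∠G = 0.00° − 45.00° = -45.00°

-45.0°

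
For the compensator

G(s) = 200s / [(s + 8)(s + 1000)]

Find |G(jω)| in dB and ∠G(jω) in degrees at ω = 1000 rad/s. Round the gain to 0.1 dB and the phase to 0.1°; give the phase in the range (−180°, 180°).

-17.0 dB, -44.5°

At s = jω = j1000:
zero at origin: s = j1000 → |·| = 1000, ∠ = 90.00°
pole (s+8): 8 + j1000 → |·| = √(8²+1000²) = √1000064 ≈ 1000, ∠ = arctan(1000/8) ≈ 89.54°
pole (s+1000): 1000 + j1000 → |·| = √(1000²+1000²) = √2000000 ≈ 1414.2, ∠ = arctan(1000/1000) ≈ 45.00°
|G| = 200 · 1000 / 1.4142e+06 ≈ 0.14142
Gain = 20 log₁₀(0.14142) ≈ -16.99 dB
∠G = 90.00° − 134.54° = -44.54°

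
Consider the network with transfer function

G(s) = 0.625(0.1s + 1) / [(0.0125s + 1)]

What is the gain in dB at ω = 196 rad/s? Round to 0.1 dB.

13.3 dB

At ω = 196 rad/s:
zero (1 + j196·0.1) = 1 + j19.6 → |·| ≈ 19.625, ∠ ≈ 87.08°
pole (1 + j196·0.0125) = 1 + j2.45 → |·| ≈ 2.6462, ∠ ≈ 67.80°
|G| = 0.625 · 19.625 / (2.6462) ≈ 4.6352
Gain = 20 log₁₀(4.6352) ≈ 13.32 dB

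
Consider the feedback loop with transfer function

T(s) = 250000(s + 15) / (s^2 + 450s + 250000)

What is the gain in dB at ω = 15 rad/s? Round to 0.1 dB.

At s = jω = j15:
zero (s+15): 15 + j15 → |·| = √(15²+15²) = √450 ≈ 21.213, ∠ = arctan(15/15) ≈ 45.00°
quadratic: (j15)² + 450·j15 + 250000 = 249775 + j6750 → |·| ≈ 2.4987e+05, ∠ ≈ 1.55°
|T| = 250000 · 21.213 / 2.4987e+05 ≈ 21.224
Gain = 20 log₁₀(21.224) ≈ 26.54 dB

26.5 dB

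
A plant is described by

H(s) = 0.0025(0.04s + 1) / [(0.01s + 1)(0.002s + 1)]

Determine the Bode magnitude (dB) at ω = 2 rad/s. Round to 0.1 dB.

-52.0 dB

At ω = 2 rad/s:
zero (1 + j2·0.04) = 1 + j0.08 → |·| ≈ 1.0032, ∠ ≈ 4.57°
pole (1 + j2·0.01) = 1 + j0.02 → |·| ≈ 1.0002, ∠ ≈ 1.15°
pole (1 + j2·0.002) = 1 + j0.004 → |·| ≈ 1, ∠ ≈ 0.23°
|H| = 0.0025 · 1.0032 / (1.0002 · 1) ≈ 0.0025075
Gain = 20 log₁₀(0.0025075) ≈ -52.02 dB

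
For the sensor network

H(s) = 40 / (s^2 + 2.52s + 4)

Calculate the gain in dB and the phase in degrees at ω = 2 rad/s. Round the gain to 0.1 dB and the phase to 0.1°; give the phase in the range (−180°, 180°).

At s = jω = j2:
quadratic: (j2)² + 2.52·j2 + 4 = 0 + j5.04 → |·| ≈ 5.04, ∠ ≈ 90.00°
|H| = 40 / 5.04 ≈ 7.9365
Gain = 20 log₁₀(7.9365) ≈ 17.99 dB
∠H = 0.00° − 90.00° = -90.00°

18.0 dB, -90.0°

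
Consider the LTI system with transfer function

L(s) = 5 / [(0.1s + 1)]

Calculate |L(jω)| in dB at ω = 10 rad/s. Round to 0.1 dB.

At ω = 10 rad/s:
pole (1 + j10·0.1) = 1 + j1 → |·| ≈ 1.4142, ∠ ≈ 45.00°
|L| = 5 · 1 / (1.4142) ≈ 3.5356
Gain = 20 log₁₀(3.5356) ≈ 10.97 dB

11.0 dB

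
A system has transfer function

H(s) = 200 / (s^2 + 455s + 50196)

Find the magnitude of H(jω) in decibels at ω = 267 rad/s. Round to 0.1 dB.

Substitute s = j267:
Numerator: 200 = 200 + j0
Denominator: (j267)^2 + 455(j267) + 50196 = -21093 + j121485
|N| = √(200² + 0²) ≈ 200, ∠N ≈ 0.00°
|D| = √(21093² + 121485²) ≈ 1.233e+05, ∠D ≈ 99.85°
|H| = 200 / 1.233e+05 ≈ 0.0016221
Gain = 20 log₁₀(0.0016221) ≈ -55.80 dB

-55.8 dB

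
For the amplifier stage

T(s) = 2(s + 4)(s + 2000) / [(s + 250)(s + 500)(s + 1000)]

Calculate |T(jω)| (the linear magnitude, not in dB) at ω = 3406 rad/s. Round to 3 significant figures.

At s = jω = j3406:
zero (s+4): 4 + j3406 → |·| = √(4²+3406²) = √11600852 ≈ 3406, ∠ = arctan(3406/4) ≈ 89.93°
zero (s+2000): 2000 + j3406 → |·| = √(2000²+3406²) = √15600836 ≈ 3949.8, ∠ = arctan(3406/2000) ≈ 59.58°
pole (s+250): 250 + j3406 → |·| = √(250²+3406²) = √11663336 ≈ 3415.2, ∠ = arctan(3406/250) ≈ 85.80°
pole (s+500): 500 + j3406 → |·| = √(500²+3406²) = √11850836 ≈ 3442.5, ∠ = arctan(3406/500) ≈ 81.65°
pole (s+1000): 1000 + j3406 → |·| = √(1000²+3406²) = √12600836 ≈ 3549.8, ∠ = arctan(3406/1000) ≈ 73.64°
|T| = 2 · 1.3453e+07 / 4.1734e+10 ≈ 0.0006447

0.000645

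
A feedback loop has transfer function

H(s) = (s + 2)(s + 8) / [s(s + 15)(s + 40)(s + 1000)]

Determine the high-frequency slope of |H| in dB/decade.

Each pole contributes −20 dB/decade at high frequency; each zero contributes +20 dB/decade.
Net: 2 zero(s) − 4 pole(s) → -40 dB/decade.

-40 dB/decade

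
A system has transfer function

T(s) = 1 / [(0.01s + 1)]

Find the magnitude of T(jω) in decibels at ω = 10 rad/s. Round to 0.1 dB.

-0.0 dB

At ω = 10 rad/s:
pole (1 + j10·0.01) = 1 + j0.1 → |·| ≈ 1.005, ∠ ≈ 5.71°
|T| = 1 · 1 / (1.005) ≈ 0.99502
Gain = 20 log₁₀(0.99502) ≈ -0.04 dB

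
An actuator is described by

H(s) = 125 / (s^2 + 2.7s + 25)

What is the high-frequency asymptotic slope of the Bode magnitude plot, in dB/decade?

-40 dB/decade

Each pole contributes −20 dB/decade at high frequency; each zero contributes +20 dB/decade.
Net: 0 zero(s) − 2 pole(s) → -40 dB/decade.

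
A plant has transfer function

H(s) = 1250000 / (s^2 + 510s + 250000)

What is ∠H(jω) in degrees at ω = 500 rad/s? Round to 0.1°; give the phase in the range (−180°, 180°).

At s = jω = j500:
quadratic: (j500)² + 510·j500 + 250000 = 0 + j255000 → |·| ≈ 2.55e+05, ∠ ≈ 90.00°
∠H = 0.00° − 90.00° = -90.00°

-90.0°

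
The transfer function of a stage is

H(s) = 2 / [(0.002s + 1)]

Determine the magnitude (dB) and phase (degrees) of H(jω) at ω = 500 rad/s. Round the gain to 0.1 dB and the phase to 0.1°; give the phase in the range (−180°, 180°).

3.0 dB, -45.0°

At ω = 500 rad/s:
pole (1 + j500·0.002) = 1 + j1 → |·| ≈ 1.4142, ∠ ≈ 45.00°
|H| = 2 · 1 / (1.4142) ≈ 1.4142
Gain = 20 log₁₀(1.4142) ≈ 3.01 dB
∠H = (0°) − (45.00°) = -45.00°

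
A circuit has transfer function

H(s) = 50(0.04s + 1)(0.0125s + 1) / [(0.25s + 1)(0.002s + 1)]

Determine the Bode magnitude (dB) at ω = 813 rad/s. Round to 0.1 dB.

At ω = 813 rad/s:
zero (1 + j813·0.04) = 1 + j32.52 → |·| ≈ 32.535, ∠ ≈ 88.24°
zero (1 + j813·0.0125) = 1 + j10.1625 → |·| ≈ 10.212, ∠ ≈ 84.38°
pole (1 + j813·0.25) = 1 + j203.25 → |·| ≈ 203.25, ∠ ≈ 89.72°
pole (1 + j813·0.002) = 1 + j1.626 → |·| ≈ 1.9089, ∠ ≈ 58.41°
|H| = 50 · 32.535 · 10.212 / (203.25 · 1.9089) ≈ 42.817
Gain = 20 log₁₀(42.817) ≈ 32.63 dB

32.6 dB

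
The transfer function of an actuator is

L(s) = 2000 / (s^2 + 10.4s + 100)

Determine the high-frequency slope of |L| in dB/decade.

-40 dB/decade

Each pole contributes −20 dB/decade at high frequency; each zero contributes +20 dB/decade.
Net: 0 zero(s) − 2 pole(s) → -40 dB/decade.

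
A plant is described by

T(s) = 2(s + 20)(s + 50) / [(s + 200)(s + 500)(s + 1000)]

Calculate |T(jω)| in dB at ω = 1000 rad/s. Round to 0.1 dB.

-58.1 dB

At s = jω = j1000:
zero (s+20): 20 + j1000 → |·| = √(20²+1000²) = √1000400 ≈ 1000.2, ∠ = arctan(1000/20) ≈ 88.85°
zero (s+50): 50 + j1000 → |·| = √(50²+1000²) = √1002500 ≈ 1001.2, ∠ = arctan(1000/50) ≈ 87.14°
pole (s+200): 200 + j1000 → |·| = √(200²+1000²) = √1040000 ≈ 1019.8, ∠ = arctan(1000/200) ≈ 78.69°
pole (s+500): 500 + j1000 → |·| = √(500²+1000²) = √1250000 ≈ 1118, ∠ = arctan(1000/500) ≈ 63.43°
pole (s+1000): 1000 + j1000 → |·| = √(1000²+1000²) = √2000000 ≈ 1414.2, ∠ = arctan(1000/1000) ≈ 45.00°
|T| = 2 · 1.0014e+06 / 1.6124e+09 ≈ 0.0012421
Gain = 20 log₁₀(0.0012421) ≈ -58.12 dB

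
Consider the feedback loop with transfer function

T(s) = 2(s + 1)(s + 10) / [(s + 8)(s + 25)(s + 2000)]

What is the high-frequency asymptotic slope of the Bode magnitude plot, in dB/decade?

-20 dB/decade

Each pole contributes −20 dB/decade at high frequency; each zero contributes +20 dB/decade.
Net: 2 zero(s) − 3 pole(s) → -20 dB/decade.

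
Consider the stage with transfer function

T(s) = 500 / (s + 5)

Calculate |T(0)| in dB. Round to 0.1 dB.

T(0) = 500 / (5) = 100
20 log₁₀(100) ≈ 40.00 dB

40.0 dB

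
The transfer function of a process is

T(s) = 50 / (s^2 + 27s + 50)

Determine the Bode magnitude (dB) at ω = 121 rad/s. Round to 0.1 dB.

Substitute s = j121:
Numerator: 50 = 50 + j0
Denominator: (j121)^2 + 27(j121) + 50 = -14591 + j3267
|N| = √(50² + 0²) ≈ 50, ∠N ≈ 0.00°
|D| = √(14591² + 3267²) ≈ 14952, ∠D ≈ 167.38°
|T| = 50 / 14952 ≈ 0.003344
Gain = 20 log₁₀(0.003344) ≈ -49.51 dB

-49.5 dB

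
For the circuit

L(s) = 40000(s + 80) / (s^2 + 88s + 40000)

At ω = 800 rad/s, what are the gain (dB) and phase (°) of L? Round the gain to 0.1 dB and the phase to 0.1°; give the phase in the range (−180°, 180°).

34.5 dB, -89.0°

At s = jω = j800:
zero (s+80): 80 + j800 → |·| = √(80²+800²) = √646400 ≈ 803.99, ∠ = arctan(800/80) ≈ 84.29°
quadratic: (j800)² + 88·j800 + 40000 = -600000 + j70400 → |·| ≈ 6.0412e+05, ∠ ≈ 173.31°
|L| = 40000 · 803.99 / 6.0412e+05 ≈ 53.234
Gain = 20 log₁₀(53.234) ≈ 34.52 dB
∠L = 84.29° − 173.31° = -89.02°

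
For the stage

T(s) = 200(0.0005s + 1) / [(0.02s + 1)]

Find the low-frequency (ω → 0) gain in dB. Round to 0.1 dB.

46.0 dB

T(0) = 200 · 1 / 1 = 200
20 log₁₀(200) ≈ 46.02 dB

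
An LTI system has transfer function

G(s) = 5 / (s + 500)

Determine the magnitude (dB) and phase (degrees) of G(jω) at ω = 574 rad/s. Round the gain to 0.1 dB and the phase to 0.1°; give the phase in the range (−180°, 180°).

Substitute s = j574:
Numerator: 5 = 5 + j0
Denominator: (j574) + 500 = 500 + j574
|N| = √(5² + 0²) ≈ 5, ∠N ≈ 0.00°
|D| = √(500² + 574²) ≈ 761.23, ∠D ≈ 48.94°
|G| = 5 / 761.23 ≈ 0.0065683
Gain = 20 log₁₀(0.0065683) ≈ -43.65 dB
∠G = 0.00° − 48.94° = -48.94°

-43.7 dB, -48.9°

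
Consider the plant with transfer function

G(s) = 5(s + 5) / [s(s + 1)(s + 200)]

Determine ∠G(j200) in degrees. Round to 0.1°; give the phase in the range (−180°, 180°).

At s = jω = j200:
zero (s+5): 5 + j200 → |·| = √(5²+200²) = √40025 ≈ 200.06, ∠ = arctan(200/5) ≈ 88.57°
pole (s+1): 1 + j200 → |·| = √(1²+200²) = √40001 ≈ 200, ∠ = arctan(200/1) ≈ 89.71°
pole (s+200): 200 + j200 → |·| = √(200²+200²) = √80000 ≈ 282.84, ∠ = arctan(200/200) ≈ 45.00°
pole at origin: |s| = 200, ∠ = 90.00° (in denominator)
∠G = 88.57° − 224.71° = -136.14°

-136.1°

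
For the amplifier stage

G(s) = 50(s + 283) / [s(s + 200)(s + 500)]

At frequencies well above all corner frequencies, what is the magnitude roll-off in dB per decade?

-40 dB/decade

Each pole contributes −20 dB/decade at high frequency; each zero contributes +20 dB/decade.
Net: 1 zero(s) − 3 pole(s) → -40 dB/decade.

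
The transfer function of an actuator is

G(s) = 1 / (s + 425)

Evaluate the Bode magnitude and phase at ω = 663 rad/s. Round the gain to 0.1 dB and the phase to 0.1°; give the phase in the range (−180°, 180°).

Substitute s = j663:
Numerator: 1 = 1 + j0
Denominator: (j663) + 425 = 425 + j663
|N| = √(1² + 0²) ≈ 1, ∠N ≈ 0.00°
|D| = √(425² + 663²) ≈ 787.52, ∠D ≈ 57.34°
|G| = 1 / 787.52 ≈ 0.0012698
Gain = 20 log₁₀(0.0012698) ≈ -57.93 dB
∠G = 0.00° − 57.34° = -57.34°

-57.9 dB, -57.3°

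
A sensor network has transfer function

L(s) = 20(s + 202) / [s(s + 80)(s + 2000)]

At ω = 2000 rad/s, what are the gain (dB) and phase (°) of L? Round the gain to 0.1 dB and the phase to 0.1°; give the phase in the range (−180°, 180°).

At s = jω = j2000:
zero (s+202): 202 + j2000 → |·| = √(202²+2000²) = √4040804 ≈ 2010.2, ∠ = arctan(2000/202) ≈ 84.23°
pole (s+80): 80 + j2000 → |·| = √(80²+2000²) = √4006400 ≈ 2001.6, ∠ = arctan(2000/80) ≈ 87.71°
pole (s+2000): 2000 + j2000 → |·| = √(2000²+2000²) = √8000000 ≈ 2828.4, ∠ = arctan(2000/2000) ≈ 45.00°
pole at origin: |s| = 2000, ∠ = 90.00° (in denominator)
|L| = 20 · 2010.2 / 1.1323e+10 ≈ 3.5506e-06
Gain = 20 log₁₀(3.5506e-06) ≈ -108.99 dB
∠L = 84.23° − 222.71° = -138.48°

-109.0 dB, -138.5°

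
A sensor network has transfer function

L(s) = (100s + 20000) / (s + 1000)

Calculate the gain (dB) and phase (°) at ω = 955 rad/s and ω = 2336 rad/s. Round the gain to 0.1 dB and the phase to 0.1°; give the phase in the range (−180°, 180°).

Substitute s = j955:
Numerator: 100(j955) + 20000 = 20000 + j95500
Denominator: (j955) + 1000 = 1000 + j955
|N| = √(20000² + 95500²) ≈ 97572, ∠N ≈ 78.17°
|D| = √(1000² + 955²) ≈ 1382.8, ∠D ≈ 43.68°
|L| = 97572 / 1382.8 ≈ 70.561
Gain = 20 log₁₀(70.561) ≈ 36.97 dB
∠L = 78.17° − 43.68° = 34.49°

Substitute s = j2336:
Numerator: 100(j2336) + 20000 = 20000 + j233600
Denominator: (j2336) + 1000 = 1000 + j2336
|N| = √(20000² + 233600²) ≈ 2.3445e+05, ∠N ≈ 85.11°
|D| = √(1000² + 2336²) ≈ 2541, ∠D ≈ 66.83°
|L| = 2.3445e+05 / 2541 ≈ 92.267
Gain = 20 log₁₀(92.267) ≈ 39.30 dB
∠L = 85.11° − 66.83° = 18.28°

ω = 955: 37.0 dB, 34.5°; ω = 2336: 39.3 dB, 18.3°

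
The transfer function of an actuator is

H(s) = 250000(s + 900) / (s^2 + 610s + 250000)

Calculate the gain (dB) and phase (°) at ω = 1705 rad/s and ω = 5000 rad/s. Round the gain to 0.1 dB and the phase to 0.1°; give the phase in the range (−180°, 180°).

At s = jω = j1705:
zero (s+900): 900 + j1705 → |·| = √(900²+1705²) = √3717025 ≈ 1928, ∠ = arctan(1705/900) ≈ 62.17°
quadratic: (j1705)² + 610·j1705 + 250000 = -2657025 + j1040050 → |·| ≈ 2.8533e+06, ∠ ≈ 158.62°
|H| = 250000 · 1928 / 2.8533e+06 ≈ 168.93
Gain = 20 log₁₀(168.93) ≈ 44.55 dB
∠H = 62.17° − 158.62° = -96.45°

At s = jω = j5000:
zero (s+900): 900 + j5000 → |·| = √(900²+5000²) = √25810000 ≈ 5080.4, ∠ = arctan(5000/900) ≈ 79.80°
quadratic: (j5000)² + 610·j5000 + 250000 = -24750000 + j3050000 → |·| ≈ 2.4937e+07, ∠ ≈ 172.97°
|H| = 250000 · 5080.4 / 2.4937e+07 ≈ 50.932
Gain = 20 log₁₀(50.932) ≈ 34.14 dB
∠H = 79.80° − 172.97° = -93.17°

ω = 1705: 44.6 dB, -96.5°; ω = 5000: 34.1 dB, -93.2°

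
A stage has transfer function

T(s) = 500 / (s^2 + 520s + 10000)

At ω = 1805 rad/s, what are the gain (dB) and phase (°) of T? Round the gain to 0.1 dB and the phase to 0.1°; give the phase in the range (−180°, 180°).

Substitute s = j1805:
Numerator: 500 = 500 + j0
Denominator: (j1805)^2 + 520(j1805) + 10000 = -3248025 + j938600
|N| = √(500² + 0²) ≈ 500, ∠N ≈ 0.00°
|D| = √(3248025² + 938600²) ≈ 3.3809e+06, ∠D ≈ 163.88°
|T| = 500 / 3.3809e+06 ≈ 0.00014789
Gain = 20 log₁₀(0.00014789) ≈ -76.60 dB
∠T = 0.00° − 163.88° = -163.88°

-76.6 dB, -163.9°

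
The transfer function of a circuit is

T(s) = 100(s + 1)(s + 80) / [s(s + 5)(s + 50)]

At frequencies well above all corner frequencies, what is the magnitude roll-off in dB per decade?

Each pole contributes −20 dB/decade at high frequency; each zero contributes +20 dB/decade.
Net: 2 zero(s) − 3 pole(s) → -20 dB/decade.

-20 dB/decade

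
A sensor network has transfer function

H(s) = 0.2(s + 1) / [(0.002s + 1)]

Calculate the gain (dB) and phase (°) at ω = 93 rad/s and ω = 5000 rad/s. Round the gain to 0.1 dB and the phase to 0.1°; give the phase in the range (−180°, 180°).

At ω = 93 rad/s:
zero (1 + j93·1) = 1 + j93 → |·| ≈ 93.005, ∠ ≈ 89.38°
pole (1 + j93·0.002) = 1 + j0.186 → |·| ≈ 1.0172, ∠ ≈ 10.54°
|H| = 0.2 · 93.005 / (1.0172) ≈ 18.286
Gain = 20 log₁₀(18.286) ≈ 25.24 dB
∠H = (89.38°) − (10.54°) = 78.84°

At ω = 5000 rad/s:
zero (1 + j5000·1) = 1 + j5000 → |·| ≈ 5000, ∠ ≈ 89.99°
pole (1 + j5000·0.002) = 1 + j10 → |·| ≈ 10.05, ∠ ≈ 84.29°
|H| = 0.2 · 5000 / (10.05) ≈ 99.502
Gain = 20 log₁₀(99.502) ≈ 39.96 dB
∠H = (89.99°) − (84.29°) = 5.70°

ω = 93: 25.2 dB, 78.8°; ω = 5000: 40.0 dB, 5.7°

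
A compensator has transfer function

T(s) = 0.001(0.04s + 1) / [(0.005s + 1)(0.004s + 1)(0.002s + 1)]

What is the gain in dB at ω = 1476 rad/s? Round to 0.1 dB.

-67.4 dB

At ω = 1476 rad/s:
zero (1 + j1476·0.04) = 1 + j59.04 → |·| ≈ 59.048, ∠ ≈ 89.03°
pole (1 + j1476·0.005) = 1 + j7.38 → |·| ≈ 7.4474, ∠ ≈ 82.28°
pole (1 + j1476·0.004) = 1 + j5.904 → |·| ≈ 5.9881, ∠ ≈ 80.39°
pole (1 + j1476·0.002) = 1 + j2.952 → |·| ≈ 3.1168, ∠ ≈ 71.29°
|T| = 0.001 · 59.048 / (7.4474 · 5.9881 · 3.1168) ≈ 0.00042482
Gain = 20 log₁₀(0.00042482) ≈ -67.44 dB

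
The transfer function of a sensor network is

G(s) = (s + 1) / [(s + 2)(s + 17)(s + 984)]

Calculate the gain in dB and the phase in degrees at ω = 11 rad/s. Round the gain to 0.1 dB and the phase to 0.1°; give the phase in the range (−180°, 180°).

At s = jω = j11:
zero (s+1): 1 + j11 → |·| = √(1²+11²) = √122 ≈ 11.045, ∠ = arctan(11/1) ≈ 84.81°
pole (s+2): 2 + j11 → |·| = √(2²+11²) = √125 ≈ 11.18, ∠ = arctan(11/2) ≈ 79.70°
pole (s+17): 17 + j11 → |·| = √(17²+11²) = √410 ≈ 20.248, ∠ = arctan(11/17) ≈ 32.91°
pole (s+984): 984 + j11 → |·| = √(984²+11²) = √968377 ≈ 984.06, ∠ = arctan(11/984) ≈ 0.64°
|G| = 1 · 11.045 / 2.2276e+05 ≈ 4.9583e-05
Gain = 20 log₁₀(4.9583e-05) ≈ -86.09 dB
∠G = 84.81° − 113.25° = -28.44°

-86.1 dB, -28.4°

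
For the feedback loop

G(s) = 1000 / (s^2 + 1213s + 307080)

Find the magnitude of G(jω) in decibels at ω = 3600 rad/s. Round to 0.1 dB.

-82.5 dB

Substitute s = j3600:
Numerator: 1000 = 1000 + j0
Denominator: (j3600)^2 + 1213(j3600) + 307080 = -12652920 + j4366800
|N| = √(1000² + 0²) ≈ 1000, ∠N ≈ 0.00°
|D| = √(12652920² + 4366800²) ≈ 1.3385e+07, ∠D ≈ 160.96°
|G| = 1000 / 1.3385e+07 ≈ 7.471e-05
Gain = 20 log₁₀(7.471e-05) ≈ -82.53 dB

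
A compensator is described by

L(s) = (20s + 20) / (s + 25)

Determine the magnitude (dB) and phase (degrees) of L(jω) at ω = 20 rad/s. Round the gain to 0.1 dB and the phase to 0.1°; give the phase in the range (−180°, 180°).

Substitute s = j20:
Numerator: 20(j20) + 20 = 20 + j400
Denominator: (j20) + 25 = 25 + j20
|N| = √(20² + 400²) ≈ 400.5, ∠N ≈ 87.14°
|D| = √(25² + 20²) ≈ 32.016, ∠D ≈ 38.66°
|L| = 400.5 / 32.016 ≈ 12.509
Gain = 20 log₁₀(12.509) ≈ 21.94 dB
∠L = 87.14° − 38.66° = 48.48°

21.9 dB, 48.5°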